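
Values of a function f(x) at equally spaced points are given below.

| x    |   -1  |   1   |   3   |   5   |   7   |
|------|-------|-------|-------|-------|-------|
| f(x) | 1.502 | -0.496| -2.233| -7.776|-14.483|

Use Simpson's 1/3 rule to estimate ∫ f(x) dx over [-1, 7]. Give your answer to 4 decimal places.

-33.6900

h = 2, n = 4.
(h/3)·[y₀ + 4y₁ + 2y₂ + 4y₃ + y₄] = 0.666667·(-50.535) = -33.6900.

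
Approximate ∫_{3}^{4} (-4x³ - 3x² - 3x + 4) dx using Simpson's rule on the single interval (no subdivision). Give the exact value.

S = (b−a)/6 · [f(3) + 4f(3.5) + f(4)] = 0.166667·[(-140) + 4·(-214.75) + (-312)] = -218.5.

-218.5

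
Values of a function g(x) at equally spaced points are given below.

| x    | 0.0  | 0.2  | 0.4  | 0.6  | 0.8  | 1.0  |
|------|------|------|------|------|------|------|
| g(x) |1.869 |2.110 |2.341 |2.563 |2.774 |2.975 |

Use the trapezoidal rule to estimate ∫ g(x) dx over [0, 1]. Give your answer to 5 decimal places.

2.44200

h = 0.2, n = 5.
(h/2)·[y₀ + 2y₁ + 2y₂ + 2y₃ + 2y₄ + y₅] = 0.1·(24.420) = 2.44200.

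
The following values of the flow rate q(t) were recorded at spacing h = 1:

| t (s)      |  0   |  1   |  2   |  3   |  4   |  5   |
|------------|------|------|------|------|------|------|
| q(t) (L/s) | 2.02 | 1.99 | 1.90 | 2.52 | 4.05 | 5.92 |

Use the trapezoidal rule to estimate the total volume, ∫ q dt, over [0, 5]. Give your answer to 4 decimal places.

14.4300

h = 1, n = 5.
(h/2)·[y₀ + 2y₁ + 2y₂ + 2y₃ + 2y₄ + y₅] = 0.5·(28.86) = 14.4300.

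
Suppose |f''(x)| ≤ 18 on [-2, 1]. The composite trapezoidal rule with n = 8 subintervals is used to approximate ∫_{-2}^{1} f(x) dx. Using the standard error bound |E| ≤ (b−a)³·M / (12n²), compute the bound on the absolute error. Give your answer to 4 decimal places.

0.6328

|E| ≤ (3)³·18 / (12·8²) = 486/768 = 0.6328.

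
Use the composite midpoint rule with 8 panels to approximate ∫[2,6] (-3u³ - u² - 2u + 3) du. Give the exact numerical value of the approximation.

h = (6 − 2)/8 = 0.5.
Midpoints m₁,…,m₈ = 2.25, 2.75, 3.25, 3.75, 4.25, 4.75, 5.25, 5.75.
f(m₁)=-40.734375, f(m₂)=-72.453125, f(m₃)=-117.046875, f(m₄)=-176.765625, f(m₅)=-253.859375, f(m₆)=-350.578125, f(m₇)=-469.171875, f(m₈)=-611.890625.
h·[f(m₁) + f(m₂) + f(m₃) + f(m₄) + f(m₅) + f(m₆) + f(m₇) + f(m₈)] = 0.5·(-2092.5) = -1046.25.

-1046.25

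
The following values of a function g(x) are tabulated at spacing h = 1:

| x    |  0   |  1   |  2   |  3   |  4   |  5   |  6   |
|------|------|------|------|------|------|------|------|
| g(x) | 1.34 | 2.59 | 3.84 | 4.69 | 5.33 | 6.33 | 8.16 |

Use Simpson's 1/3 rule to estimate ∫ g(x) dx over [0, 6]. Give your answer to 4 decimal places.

27.4267

h = 1, n = 6.
(h/3)·[y₀ + 4y₁ + 2y₂ + 4y₃ + 2y₄ + 4y₅ + y₆] = 0.333333·(82.28) = 27.4267.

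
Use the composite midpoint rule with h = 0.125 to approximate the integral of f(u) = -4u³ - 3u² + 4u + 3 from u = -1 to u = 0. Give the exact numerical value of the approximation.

0.99609375

h = (0 − (-1))/8 = 0.125.
Midpoints m₁,…,m₈ = -0.9375, -0.8125, -0.6875, -0.5625, -0.4375, -0.3125, -0.1875, -0.0625.
f(m₁)=-0.0908203125, f(m₂)=-0.0849609375, f(m₃)=0.1318359375, f(m₄)=0.5126953125, f(m₅)=1.0107421875, f(m₆)=1.5791015625, f(m₇)=2.1708984375, f(m₈)=2.7392578125.
h·[f(m₁) + f(m₂) + f(m₃) + f(m₄) + f(m₅) + f(m₆) + f(m₇) + f(m₈)] = 0.125·(7.96875) = 0.99609375.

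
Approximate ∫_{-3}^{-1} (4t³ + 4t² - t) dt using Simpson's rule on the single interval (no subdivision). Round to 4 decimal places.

-41.3333

S = (b−a)/6 · [f(-3) + 4f(-2) + f(-1)] = 0.333333·[(-69) + 4·(-14) + 1] = -41.3333.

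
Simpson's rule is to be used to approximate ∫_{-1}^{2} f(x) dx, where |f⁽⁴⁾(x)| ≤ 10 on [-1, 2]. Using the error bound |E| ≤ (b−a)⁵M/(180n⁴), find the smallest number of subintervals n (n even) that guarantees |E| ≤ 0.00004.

26

Need 2430/(180n⁴) ≤ 0.00004.
n⁴ ≥ 2430/(180·0.00004) = 337500 ⇒ n ≥ 24.1029, so the smallest even n is 26. (n must be even for Simpson's rule.)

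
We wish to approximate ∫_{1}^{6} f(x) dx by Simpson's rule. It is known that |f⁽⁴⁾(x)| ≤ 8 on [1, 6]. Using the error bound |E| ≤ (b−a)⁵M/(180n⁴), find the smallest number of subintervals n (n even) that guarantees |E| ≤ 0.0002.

Need 25000/(180n⁴) ≤ 0.0002.
n⁴ ≥ 25000/(180·0.0002) = 694444 ⇒ n ≥ 28.8675, so the smallest even n is 30. (n must be even for Simpson's rule.)

30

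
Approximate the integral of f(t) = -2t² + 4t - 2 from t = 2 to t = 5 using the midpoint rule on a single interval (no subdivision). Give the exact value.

M = (b−a)·f(3.5) = 3·(-12.5) = -37.5.

-37.5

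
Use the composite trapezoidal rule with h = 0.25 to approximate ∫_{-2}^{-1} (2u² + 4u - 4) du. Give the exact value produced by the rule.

h = (-1 − (-2))/4 = 0.25.
Nodes u₀,…,u₄ = -2, -1.75, -1.5, -1.25, -1.
f(u) = 2u² + 4u - 4: f₀=-4, f₁=-4.875, f₂=-5.5, f₃=-5.875, f₄=-6.
(h/2)·[f₀ + 2f₁ + 2f₂ + 2f₃ + f₄] = 0.125·(-42.5) = -5.3125.

-5.3125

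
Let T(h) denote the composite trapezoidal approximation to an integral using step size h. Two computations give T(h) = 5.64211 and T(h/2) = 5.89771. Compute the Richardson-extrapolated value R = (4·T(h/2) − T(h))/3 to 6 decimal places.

5.982910

R = (4·T(h/2) − T(h)) / 3 = (4·5.89771 − 5.64211)/3 = (17.94873)/3 = 5.982910.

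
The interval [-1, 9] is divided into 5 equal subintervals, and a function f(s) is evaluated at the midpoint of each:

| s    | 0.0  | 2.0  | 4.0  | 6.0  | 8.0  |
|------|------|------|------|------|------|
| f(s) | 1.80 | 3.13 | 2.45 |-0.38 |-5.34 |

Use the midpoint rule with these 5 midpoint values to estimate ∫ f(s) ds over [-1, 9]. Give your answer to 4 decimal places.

3.3200

h = 2, n = 5.
h·[y(m₁) + y(m₂) + y(m₃) + y(m₄) + y(m₅)] = 2·(1.66) = 3.3200.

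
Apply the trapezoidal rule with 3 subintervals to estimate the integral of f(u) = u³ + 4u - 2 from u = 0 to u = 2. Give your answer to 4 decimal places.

8.4444

h = (2 − 0)/3 = 0.666667.
Nodes u₀,…,u₃ = 0, 0.666667, 1.333333, 2.
f(u) = u³ + 4u - 2: f₀=-2, f₁=0.962963, f₂=5.703704, f₃=14.
(h/2)·[f₀ + 2f₁ + 2f₂ + f₃] = 0.333333·(25.333333) = 8.4444.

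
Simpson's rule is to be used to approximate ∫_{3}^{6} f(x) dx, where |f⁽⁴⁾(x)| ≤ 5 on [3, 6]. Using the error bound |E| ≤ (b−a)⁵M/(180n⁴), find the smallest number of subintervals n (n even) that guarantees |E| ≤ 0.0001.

Need 1215/(180n⁴) ≤ 0.0001.
n⁴ ≥ 1215/(180·0.0001) = 67500 ⇒ n ≥ 16.1185, so the smallest even n is 18. (n must be even for Simpson's rule.)

18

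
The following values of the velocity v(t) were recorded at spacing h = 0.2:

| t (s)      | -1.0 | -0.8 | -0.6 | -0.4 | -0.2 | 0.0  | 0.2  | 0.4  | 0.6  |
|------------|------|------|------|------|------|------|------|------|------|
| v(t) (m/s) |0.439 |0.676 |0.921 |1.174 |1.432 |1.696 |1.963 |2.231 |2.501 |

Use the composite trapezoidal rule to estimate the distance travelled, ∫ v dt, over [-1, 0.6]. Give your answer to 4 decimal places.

2.3126

h = 0.2, n = 8.
(h/2)·[y₀ + 2y₁ + 2y₂ + 2y₃ + 2y₄ + 2y₅ + 2y₆ + 2y₇ + y₈] = 0.1·(23.126) = 2.3126.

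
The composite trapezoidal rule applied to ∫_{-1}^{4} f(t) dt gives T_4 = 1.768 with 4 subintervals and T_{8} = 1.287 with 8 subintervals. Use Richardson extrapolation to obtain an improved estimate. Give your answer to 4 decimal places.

R = (4·T_{8} − T_4) / 3 = (4·1.287 − 1.768)/3 = (3.380)/3 = 1.1267.

1.1267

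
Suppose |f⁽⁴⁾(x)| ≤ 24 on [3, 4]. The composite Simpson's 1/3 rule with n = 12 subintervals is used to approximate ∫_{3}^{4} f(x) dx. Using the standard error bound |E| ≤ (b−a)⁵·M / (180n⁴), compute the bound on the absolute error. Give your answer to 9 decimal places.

|E| ≤ (1)⁵·24 / (180·12⁴) = 24/3732480 = 0.000006430.

0.000006430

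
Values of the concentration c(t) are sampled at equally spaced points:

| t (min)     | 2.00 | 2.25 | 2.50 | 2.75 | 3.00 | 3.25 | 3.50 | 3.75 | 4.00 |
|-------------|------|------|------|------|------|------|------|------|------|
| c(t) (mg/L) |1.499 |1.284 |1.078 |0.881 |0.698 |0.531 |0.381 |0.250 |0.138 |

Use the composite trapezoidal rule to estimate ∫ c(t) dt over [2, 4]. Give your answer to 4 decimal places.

1.4804

h = 0.25, n = 8.
(h/2)·[y₀ + 2y₁ + 2y₂ + 2y₃ + 2y₄ + 2y₅ + 2y₆ + 2y₇ + y₈] = 0.125·(11.843) = 1.4804.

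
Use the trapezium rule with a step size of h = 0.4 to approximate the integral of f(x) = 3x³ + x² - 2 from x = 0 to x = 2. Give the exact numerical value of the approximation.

11.2

h = (2 − 0)/5 = 0.4.
Nodes x₀,…,x₅ = 0, 0.4, 0.8, 1.2, 1.6, 2.
f(x) = 3x³ + x² - 2: f₀=-2, f₁=-1.648, f₂=0.176, f₃=4.624, f₄=12.848, f₅=26.
(h/2)·[f₀ + 2f₁ + 2f₂ + 2f₃ + 2f₄ + f₅] = 0.2·(56) = 11.2.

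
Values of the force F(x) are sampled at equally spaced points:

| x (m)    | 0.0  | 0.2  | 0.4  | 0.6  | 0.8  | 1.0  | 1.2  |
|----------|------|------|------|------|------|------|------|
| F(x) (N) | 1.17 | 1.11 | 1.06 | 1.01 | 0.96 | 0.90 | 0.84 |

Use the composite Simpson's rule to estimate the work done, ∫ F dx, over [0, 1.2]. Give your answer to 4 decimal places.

h = 0.2, n = 6.
(h/3)·[y₀ + 4y₁ + 2y₂ + 4y₃ + 2y₄ + 4y₅ + y₆] = 0.066667·(18.13) = 1.2087.

1.2087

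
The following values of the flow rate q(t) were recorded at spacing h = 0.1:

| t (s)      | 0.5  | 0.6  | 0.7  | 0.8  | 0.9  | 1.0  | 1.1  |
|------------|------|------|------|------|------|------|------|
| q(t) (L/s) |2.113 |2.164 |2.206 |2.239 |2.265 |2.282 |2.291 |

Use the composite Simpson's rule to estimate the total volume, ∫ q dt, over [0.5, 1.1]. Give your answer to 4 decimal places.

1.3362

h = 0.1, n = 6.
(h/3)·[y₀ + 4y₁ + 2y₂ + 4y₃ + 2y₄ + 4y₅ + y₆] = 0.033333·(40.086) = 1.3362.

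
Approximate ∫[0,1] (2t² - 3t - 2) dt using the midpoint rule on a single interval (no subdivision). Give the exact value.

-3

M = (b−a)·f(0.5) = 1·(-3) = -3.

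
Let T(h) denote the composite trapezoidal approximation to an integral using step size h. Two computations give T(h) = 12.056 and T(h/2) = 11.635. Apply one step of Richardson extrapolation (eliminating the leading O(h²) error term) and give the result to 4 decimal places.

11.4947

R = (4·T(h/2) − T(h)) / 3 = (4·11.635 − 12.056)/3 = (34.484)/3 = 11.4947.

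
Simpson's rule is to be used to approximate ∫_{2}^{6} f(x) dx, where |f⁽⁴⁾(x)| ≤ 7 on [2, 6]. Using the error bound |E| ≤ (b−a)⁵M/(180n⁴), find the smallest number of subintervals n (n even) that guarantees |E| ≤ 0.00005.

Need 7168/(180n⁴) ≤ 0.00005.
n⁴ ≥ 7168/(180·0.00005) = 796444 ⇒ n ≥ 29.8737, so the smallest even n is 30. (n must be even for Simpson's rule.)

30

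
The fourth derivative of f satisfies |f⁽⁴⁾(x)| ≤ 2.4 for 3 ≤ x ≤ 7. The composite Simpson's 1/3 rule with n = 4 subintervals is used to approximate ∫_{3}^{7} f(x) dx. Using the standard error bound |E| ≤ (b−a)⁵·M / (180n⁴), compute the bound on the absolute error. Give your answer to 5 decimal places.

0.05333

|E| ≤ (4)⁵·2.4 / (180·4⁴) = 2457.6/46080 = 0.05333.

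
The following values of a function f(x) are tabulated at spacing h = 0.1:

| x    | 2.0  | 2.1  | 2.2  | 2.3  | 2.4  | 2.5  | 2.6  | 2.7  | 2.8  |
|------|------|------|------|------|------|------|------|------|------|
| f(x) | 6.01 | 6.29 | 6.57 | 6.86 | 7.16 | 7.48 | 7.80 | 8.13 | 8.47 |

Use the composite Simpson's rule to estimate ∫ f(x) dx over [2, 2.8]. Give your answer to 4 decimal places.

h = 0.1, n = 8.
(h/3)·[y₀ + 4y₁ + 2y₂ + 4y₃ + 2y₄ + 4y₅ + 2y₆ + 4y₇ + y₈] = 0.033333·(172.58) = 5.7527.

5.7527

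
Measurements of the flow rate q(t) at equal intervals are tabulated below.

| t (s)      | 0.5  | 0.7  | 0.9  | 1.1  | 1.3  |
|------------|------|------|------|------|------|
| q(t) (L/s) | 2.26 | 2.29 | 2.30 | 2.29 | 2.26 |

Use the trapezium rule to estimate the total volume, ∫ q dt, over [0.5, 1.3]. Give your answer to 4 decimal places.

h = 0.2, n = 4.
(h/2)·[y₀ + 2y₁ + 2y₂ + 2y₃ + y₄] = 0.1·(18.28) = 1.8280.

1.8280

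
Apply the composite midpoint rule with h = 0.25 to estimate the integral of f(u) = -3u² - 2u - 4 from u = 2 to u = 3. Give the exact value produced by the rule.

h = (3 − 2)/4 = 0.25.
Midpoints m₁,…,m₄ = 2.125, 2.375, 2.625, 2.875.
f(m₁)=-21.796875, f(m₂)=-25.671875, f(m₃)=-29.921875, f(m₄)=-34.546875.
h·[f(m₁) + f(m₂) + f(m₃) + f(m₄)] = 0.25·(-111.9375) = -27.984375.

-27.984375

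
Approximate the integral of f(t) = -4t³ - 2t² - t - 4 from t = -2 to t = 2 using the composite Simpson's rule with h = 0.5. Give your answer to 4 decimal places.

h = (2 − (-2))/8 = 0.5.
Nodes t₀,…,t₈ = -2, -1.5, -1, -0.5, 0, 0.5, 1, 1.5, 2.
f(t) = -4t³ - 2t² - t - 4: f₀=22, f₁=6.5, f₂=-1, f₃=-3.5, f₄=-4, f₅=-5.5, f₆=-11, f₇=-23.5, f₈=-46.
(h/3)·[f₀ + 4f₁ + 2f₂ + 4f₃ + 2f₄ + 4f₅ + 2f₆ + 4f₇ + f₈] = 0.166667·(-160) = -26.6667.

-26.6667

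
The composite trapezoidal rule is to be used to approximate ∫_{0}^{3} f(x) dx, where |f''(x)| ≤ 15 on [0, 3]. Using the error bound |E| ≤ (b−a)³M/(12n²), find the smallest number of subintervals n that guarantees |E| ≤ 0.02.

Need 405/(12n²) ≤ 0.02.
n² ≥ 405/(12·0.02) = 1687.5 ⇒ n ≥ 41.0792, so the smallest n is 42.

42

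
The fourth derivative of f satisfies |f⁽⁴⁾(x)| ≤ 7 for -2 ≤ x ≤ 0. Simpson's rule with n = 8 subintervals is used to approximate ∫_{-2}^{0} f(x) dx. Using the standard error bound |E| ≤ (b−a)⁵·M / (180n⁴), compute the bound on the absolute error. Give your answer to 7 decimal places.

|E| ≤ (2)⁵·7 / (180·8⁴) = 224/737280 = 0.0003038.

0.0003038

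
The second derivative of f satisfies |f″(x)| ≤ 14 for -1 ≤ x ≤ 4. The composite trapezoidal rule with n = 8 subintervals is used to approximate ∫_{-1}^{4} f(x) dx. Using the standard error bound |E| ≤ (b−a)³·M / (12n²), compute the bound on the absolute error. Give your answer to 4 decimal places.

|E| ≤ (5)³·14 / (12·8²) = 1750/768 = 2.2786.

2.2786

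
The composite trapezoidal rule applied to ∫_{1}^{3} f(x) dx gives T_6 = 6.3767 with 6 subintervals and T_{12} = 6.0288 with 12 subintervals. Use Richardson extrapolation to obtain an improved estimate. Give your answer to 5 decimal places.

R = (4·T_{12} − T_6) / 3 = (4·6.0288 − 6.3767)/3 = (17.7385)/3 = 5.91283.

5.91283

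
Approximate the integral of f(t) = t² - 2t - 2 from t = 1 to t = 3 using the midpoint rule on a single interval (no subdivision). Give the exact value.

M = (b−a)·f(2) = 2·(-2) = -4.

-4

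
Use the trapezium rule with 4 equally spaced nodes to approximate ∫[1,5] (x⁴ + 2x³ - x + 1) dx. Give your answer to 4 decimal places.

1023.1934

h = (5 − 1)/3 = 1.333333.
Nodes x₀,…,x₃ = 1, 2.333333, 3.666667, 5.
f(x) = x⁴ + 2x³ - x + 1: f₀=3, f₁=53.716049, f₂=276.679012, f₃=871.
(h/2)·[f₀ + 2f₁ + 2f₂ + f₃] = 0.666667·(1534.790123) = 1023.1934.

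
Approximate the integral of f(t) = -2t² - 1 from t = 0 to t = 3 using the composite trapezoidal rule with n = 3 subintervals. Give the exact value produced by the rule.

h = (3 − 0)/3 = 1.
Nodes t₀,…,t₃ = 0, 1, 2, 3.
f(t) = -2t² - 1: f₀=-1, f₁=-3, f₂=-9, f₃=-19.
(h/2)·[f₀ + 2f₁ + 2f₂ + f₃] = 0.5·(-44) = -22.

-22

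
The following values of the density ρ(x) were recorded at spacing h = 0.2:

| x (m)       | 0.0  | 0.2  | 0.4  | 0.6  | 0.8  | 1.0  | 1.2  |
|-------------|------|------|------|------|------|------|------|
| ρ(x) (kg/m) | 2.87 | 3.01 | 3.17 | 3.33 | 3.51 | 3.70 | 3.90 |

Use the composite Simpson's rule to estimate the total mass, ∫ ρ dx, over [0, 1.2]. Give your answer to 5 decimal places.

h = 0.2, n = 6.
(h/3)·[y₀ + 4y₁ + 2y₂ + 4y₃ + 2y₄ + 4y₅ + y₆] = 0.066667·(60.29) = 4.01933.

4.01933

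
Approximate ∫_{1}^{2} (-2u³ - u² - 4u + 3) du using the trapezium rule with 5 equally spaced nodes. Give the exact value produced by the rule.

-12.9375

h = (2 − 1)/4 = 0.25.
Nodes u₀,…,u₄ = 1, 1.25, 1.5, 1.75, 2.
f(u) = -2u³ - u² - 4u + 3: f₀=-4, f₁=-7.46875, f₂=-12, f₃=-17.78125, f₄=-25.
(h/2)·[f₀ + 2f₁ + 2f₂ + 2f₃ + f₄] = 0.125·(-103.5) = -12.9375.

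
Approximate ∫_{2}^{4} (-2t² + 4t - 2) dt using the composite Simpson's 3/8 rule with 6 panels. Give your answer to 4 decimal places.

-17.3333

h = (4 − 2)/6 = 0.333333.
Nodes t₀,…,t₆ = 2, 2.333333, 2.666667, 3, 3.333333, 3.666667, 4.
f(t) = -2t² + 4t - 2: f₀=-2, f₁=-3.555556, f₂=-5.555556, f₃=-8, f₄=-10.888889, f₅=-14.222222, f₆=-18.
(3h/8)·[f₀ + 3f₁ + 3f₂ + 2f₃ + 3f₄ + 3f₅ + f₆] = 0.125·(-138.666667) = -17.3333.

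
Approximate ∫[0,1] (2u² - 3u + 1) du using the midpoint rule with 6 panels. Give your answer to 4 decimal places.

0.1620

h = (1 − 0)/6 = 0.166667.
Midpoints m₁,…,m₆ = 0.083333, 0.25, 0.416667, 0.583333, 0.75, 0.916667.
f(m₁)=0.763889, f(m₂)=0.375, f(m₃)=0.097222, f(m₄)=-0.069444, f(m₅)=-0.125, f(m₆)=-0.069444.
h·[f(m₁) + f(m₂) + f(m₃) + f(m₄) + f(m₅) + f(m₆)] = 0.166667·(0.972222) = 0.1620.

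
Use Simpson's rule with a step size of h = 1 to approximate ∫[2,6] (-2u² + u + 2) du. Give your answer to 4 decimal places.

h = (6 − 2)/4 = 1.
Nodes u₀,…,u₄ = 2, 3, 4, 5, 6.
f(u) = -2u² + u + 2: f₀=-4, f₁=-13, f₂=-26, f₃=-43, f₄=-64.
(h/3)·[f₀ + 4f₁ + 2f₂ + 4f₃ + f₄] = 0.333333·(-344) = -114.6667.

-114.6667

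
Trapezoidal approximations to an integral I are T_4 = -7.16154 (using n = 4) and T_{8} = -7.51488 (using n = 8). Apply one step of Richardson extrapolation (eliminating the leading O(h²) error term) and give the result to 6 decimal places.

-7.632660

R = (4·T_{8} − T_4) / 3 = (4·(-7.51488) − (-7.16154))/3 = (-22.89798)/3 = -7.632660.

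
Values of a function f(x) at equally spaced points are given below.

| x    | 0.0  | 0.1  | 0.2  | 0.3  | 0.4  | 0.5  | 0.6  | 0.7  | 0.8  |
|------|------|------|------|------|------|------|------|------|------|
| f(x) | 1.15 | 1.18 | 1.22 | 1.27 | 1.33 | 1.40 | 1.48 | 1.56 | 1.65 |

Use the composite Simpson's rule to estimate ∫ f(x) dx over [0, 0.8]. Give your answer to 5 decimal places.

1.08333

h = 0.1, n = 8.
(h/3)·[y₀ + 4y₁ + 2y₂ + 4y₃ + 2y₄ + 4y₅ + 2y₆ + 4y₇ + y₈] = 0.033333·(32.50) = 1.08333.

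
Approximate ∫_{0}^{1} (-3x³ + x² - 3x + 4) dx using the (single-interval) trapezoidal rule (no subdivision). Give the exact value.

1.5

T = (b−a)/2 · [f(0) + f(1)] = 0.5·[4 + (-1)] = 1.5.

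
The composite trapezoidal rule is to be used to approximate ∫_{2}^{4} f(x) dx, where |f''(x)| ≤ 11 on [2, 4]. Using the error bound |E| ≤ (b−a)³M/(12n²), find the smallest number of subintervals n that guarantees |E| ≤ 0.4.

Need 88/(12n²) ≤ 0.4.
n² ≥ 88/(12·0.4) = 18.3333 ⇒ n ≥ 4.2817, so the smallest n is 5.

5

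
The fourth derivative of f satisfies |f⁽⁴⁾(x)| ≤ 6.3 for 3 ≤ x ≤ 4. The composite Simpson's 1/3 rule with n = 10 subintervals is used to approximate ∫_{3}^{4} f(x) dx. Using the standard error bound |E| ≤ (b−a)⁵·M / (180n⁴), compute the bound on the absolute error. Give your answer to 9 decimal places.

0.000003500

|E| ≤ (1)⁵·6.3 / (180·10⁴) = 6.3/1800000 = 0.000003500.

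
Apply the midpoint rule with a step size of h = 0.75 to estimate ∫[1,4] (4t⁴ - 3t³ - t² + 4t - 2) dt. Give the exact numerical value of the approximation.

h = (4 − 1)/4 = 0.75.
Midpoints m₁,…,m₄ = 1.375, 2.125, 2.875, 3.625.
f(m₁)=8.1083984375, f(m₂)=54.7607421875, f(m₃)=203.2255859375, f(m₄)=547.1591796875.
h·[f(m₁) + f(m₂) + f(m₃) + f(m₄)] = 0.75·(813.25390625) = 609.9404296875.

609.9404296875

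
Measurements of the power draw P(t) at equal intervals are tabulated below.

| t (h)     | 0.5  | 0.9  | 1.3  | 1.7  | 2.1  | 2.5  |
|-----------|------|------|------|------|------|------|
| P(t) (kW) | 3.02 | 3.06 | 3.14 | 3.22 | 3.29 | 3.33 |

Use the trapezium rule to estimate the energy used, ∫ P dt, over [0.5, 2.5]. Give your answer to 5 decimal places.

h = 0.4, n = 5.
(h/2)·[y₀ + 2y₁ + 2y₂ + 2y₃ + 2y₄ + y₅] = 0.2·(31.77) = 6.35400.

6.35400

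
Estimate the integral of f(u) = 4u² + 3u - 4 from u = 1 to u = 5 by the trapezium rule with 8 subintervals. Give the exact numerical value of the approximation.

h = (5 − 1)/8 = 0.5.
Nodes u₀,…,u₈ = 1, 1.5, 2, 2.5, 3, 3.5, 4, 4.5, 5.
f(u) = 4u² + 3u - 4: f₀=3, f₁=9.5, f₂=18, f₃=28.5, f₄=41, f₅=55.5, f₆=72, f₇=90.5, f₈=111.
(h/2)·[f₀ + 2f₁ + 2f₂ + 2f₃ + 2f₄ + 2f₅ + 2f₆ + 2f₇ + f₈] = 0.25·(744) = 186.

186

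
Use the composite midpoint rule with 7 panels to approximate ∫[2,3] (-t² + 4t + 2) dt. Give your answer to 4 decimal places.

h = (3 − 2)/7 = 0.142857.
Midpoints m₁,…,m₇ = 2.071429, 2.214286, 2.357143, 2.5, 2.642857, 2.785714, 2.928571.
f(m₁)=5.994898, f(m₂)=5.954082, f(m₃)=5.872449, f(m₄)=5.75, f(m₅)=5.586735, f(m₆)=5.382653, f(m₇)=5.137755.
h·[f(m₁) + f(m₂) + f(m₃) + f(m₄) + f(m₅) + f(m₆) + f(m₇)] = 0.142857·(39.678571) = 5.6684.

5.6684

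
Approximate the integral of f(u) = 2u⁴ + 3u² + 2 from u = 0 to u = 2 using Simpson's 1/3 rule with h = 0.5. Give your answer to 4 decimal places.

h = (2 − 0)/4 = 0.5.
Nodes u₀,…,u₄ = 0, 0.5, 1, 1.5, 2.
f(u) = 2u⁴ + 3u² + 2: f₀=2, f₁=2.875, f₂=7, f₃=18.875, f₄=46.
(h/3)·[f₀ + 4f₁ + 2f₂ + 4f₃ + f₄] = 0.166667·(149) = 24.8333.

24.8333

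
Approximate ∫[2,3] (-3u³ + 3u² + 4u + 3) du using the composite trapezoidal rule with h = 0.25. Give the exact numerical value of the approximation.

-16.953125

h = (3 − 2)/4 = 0.25.
Nodes u₀,…,u₄ = 2, 2.25, 2.5, 2.75, 3.
f(u) = -3u³ + 3u² + 4u + 3: f₀=-1, f₁=-6.984375, f₂=-15.125, f₃=-25.703125, f₄=-39.
(h/2)·[f₀ + 2f₁ + 2f₂ + 2f₃ + f₄] = 0.125·(-135.625) = -16.953125.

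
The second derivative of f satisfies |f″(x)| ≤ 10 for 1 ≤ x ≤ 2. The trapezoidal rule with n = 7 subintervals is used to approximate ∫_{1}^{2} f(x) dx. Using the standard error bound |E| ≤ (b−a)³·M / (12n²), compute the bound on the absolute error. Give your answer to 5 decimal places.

0.01701

|E| ≤ (1)³·10 / (12·7²) = 10/588 = 0.01701.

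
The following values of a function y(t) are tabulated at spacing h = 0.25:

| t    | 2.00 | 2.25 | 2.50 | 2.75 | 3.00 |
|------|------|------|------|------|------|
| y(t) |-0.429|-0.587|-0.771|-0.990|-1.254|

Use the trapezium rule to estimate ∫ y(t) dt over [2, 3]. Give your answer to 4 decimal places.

-0.7974

h = 0.25, n = 4.
(h/2)·[y₀ + 2y₁ + 2y₂ + 2y₃ + y₄] = 0.125·(-6.379) = -0.7974.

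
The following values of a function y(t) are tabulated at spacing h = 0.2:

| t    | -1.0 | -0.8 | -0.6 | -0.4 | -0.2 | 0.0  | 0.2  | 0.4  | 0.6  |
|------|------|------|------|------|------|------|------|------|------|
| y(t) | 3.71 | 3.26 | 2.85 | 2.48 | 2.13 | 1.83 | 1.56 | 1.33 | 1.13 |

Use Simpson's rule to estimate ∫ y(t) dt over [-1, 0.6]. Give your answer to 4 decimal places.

h = 0.2, n = 8.
(h/3)·[y₀ + 4y₁ + 2y₂ + 4y₃ + 2y₄ + 4y₅ + 2y₆ + 4y₇ + y₈] = 0.066667·(53.52) = 3.5680.

3.5680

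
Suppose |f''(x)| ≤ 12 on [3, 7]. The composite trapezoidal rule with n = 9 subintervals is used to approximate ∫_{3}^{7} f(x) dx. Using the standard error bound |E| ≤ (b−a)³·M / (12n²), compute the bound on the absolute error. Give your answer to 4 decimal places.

|E| ≤ (4)³·12 / (12·9²) = 768/972 = 0.7901.

0.7901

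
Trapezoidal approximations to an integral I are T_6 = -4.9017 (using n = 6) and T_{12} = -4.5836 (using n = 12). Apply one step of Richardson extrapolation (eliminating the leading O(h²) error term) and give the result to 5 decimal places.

R = (4·T_{12} − T_6) / 3 = (4·(-4.5836) − (-4.9017))/3 = (-13.4327)/3 = -4.47757.

-4.47757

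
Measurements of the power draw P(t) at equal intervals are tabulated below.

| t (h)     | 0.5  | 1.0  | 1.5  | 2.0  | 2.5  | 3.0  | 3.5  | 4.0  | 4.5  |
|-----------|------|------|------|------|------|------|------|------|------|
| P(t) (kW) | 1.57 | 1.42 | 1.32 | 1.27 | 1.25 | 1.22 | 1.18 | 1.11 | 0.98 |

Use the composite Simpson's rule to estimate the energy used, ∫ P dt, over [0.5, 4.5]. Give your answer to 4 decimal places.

5.0217

h = 0.5, n = 8.
(h/3)·[y₀ + 4y₁ + 2y₂ + 4y₃ + 2y₄ + 4y₅ + 2y₆ + 4y₇ + y₈] = 0.166667·(30.13) = 5.0217.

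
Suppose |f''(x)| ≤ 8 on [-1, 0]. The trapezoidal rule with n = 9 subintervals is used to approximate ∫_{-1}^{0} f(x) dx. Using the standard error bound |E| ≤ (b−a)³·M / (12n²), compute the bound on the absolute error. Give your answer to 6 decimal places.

|E| ≤ (1)³·8 / (12·9²) = 8/972 = 0.008230.

0.008230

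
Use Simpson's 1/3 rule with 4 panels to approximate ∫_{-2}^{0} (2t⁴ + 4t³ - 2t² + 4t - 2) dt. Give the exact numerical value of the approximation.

-20.5

h = (0 − (-2))/4 = 0.5.
Nodes t₀,…,t₄ = -2, -1.5, -1, -0.5, 0.
f(t) = 2t⁴ + 4t³ - 2t² + 4t - 2: f₀=-18, f₁=-15.875, f₂=-10, f₃=-4.875, f₄=-2.
(h/3)·[f₀ + 4f₁ + 2f₂ + 4f₃ + f₄] = 0.166667·(-123) = -20.5.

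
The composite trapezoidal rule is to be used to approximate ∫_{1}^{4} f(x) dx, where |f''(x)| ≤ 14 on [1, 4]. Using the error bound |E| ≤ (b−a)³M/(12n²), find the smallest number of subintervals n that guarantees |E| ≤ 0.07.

Need 378/(12n²) ≤ 0.07.
n² ≥ 378/(12·0.07) = 450 ⇒ n ≥ 21.2132, so the smallest n is 22.

22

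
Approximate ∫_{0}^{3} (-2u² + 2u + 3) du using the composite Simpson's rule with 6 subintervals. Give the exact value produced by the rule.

h = (3 − 0)/6 = 0.5.
Nodes u₀,…,u₆ = 0, 0.5, 1, 1.5, 2, 2.5, 3.
f(u) = -2u² + 2u + 3: f₀=3, f₁=3.5, f₂=3, f₃=1.5, f₄=-1, f₅=-4.5, f₆=-9.
(h/3)·[f₀ + 4f₁ + 2f₂ + 4f₃ + 2f₄ + 4f₅ + f₆] = 0.166667·(0) = 0.

0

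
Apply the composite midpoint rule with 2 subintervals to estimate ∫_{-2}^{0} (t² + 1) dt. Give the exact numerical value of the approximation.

4.5

h = (0 − (-2))/2 = 1.
Midpoints m₁,…,m₂ = -1.5, -0.5.
f(m₁)=3.25, f(m₂)=1.25.
h·[f(m₁) + f(m₂)] = 1·(4.5) = 4.5.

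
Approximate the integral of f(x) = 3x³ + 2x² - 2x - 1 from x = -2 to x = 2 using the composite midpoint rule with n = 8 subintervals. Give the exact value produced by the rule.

6.5

h = (2 − (-2))/8 = 0.5.
Midpoints m₁,…,m₈ = -1.75, -1.25, -0.75, -0.25, 0.25, 0.75, 1.25, 1.75.
f(m₁)=-7.453125, f(m₂)=-1.234375, f(m₃)=0.359375, f(m₄)=-0.421875, f(m₅)=-1.328125, f(m₆)=-0.109375, f(m₇)=5.484375, f(m₈)=17.703125.
h·[f(m₁) + f(m₂) + f(m₃) + f(m₄) + f(m₅) + f(m₆) + f(m₇) + f(m₈)] = 0.5·(13) = 6.5.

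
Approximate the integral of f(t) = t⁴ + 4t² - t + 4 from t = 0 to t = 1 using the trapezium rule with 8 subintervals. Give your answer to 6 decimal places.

5.048950

h = (1 − 0)/8 = 0.125.
Nodes t₀,…,t₈ = 0, 0.125, 0.25, 0.375, 0.5, 0.625, 0.75, 0.875, 1.
f(t) = t⁴ + 4t² - t + 4: f₀=4, f₁=3.937744140625, f₂=4.00390625, f₃=4.207275390625, f₄=4.5625, f₅=5.090087890625, f₆=5.81640625, f₇=6.773681640625, f₈=8.
(h/2)·[f₀ + 2f₁ + 2f₂ + 2f₃ + 2f₄ + 2f₅ + 2f₆ + 2f₇ + f₈] = 0.0625·(80.783203125) = 5.048950.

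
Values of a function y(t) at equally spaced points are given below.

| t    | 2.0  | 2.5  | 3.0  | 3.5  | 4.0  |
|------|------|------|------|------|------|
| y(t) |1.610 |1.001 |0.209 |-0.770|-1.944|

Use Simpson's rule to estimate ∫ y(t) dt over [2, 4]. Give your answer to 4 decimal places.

0.1680

h = 0.5, n = 4.
(h/3)·[y₀ + 4y₁ + 2y₂ + 4y₃ + y₄] = 0.166667·(1.008) = 0.1680.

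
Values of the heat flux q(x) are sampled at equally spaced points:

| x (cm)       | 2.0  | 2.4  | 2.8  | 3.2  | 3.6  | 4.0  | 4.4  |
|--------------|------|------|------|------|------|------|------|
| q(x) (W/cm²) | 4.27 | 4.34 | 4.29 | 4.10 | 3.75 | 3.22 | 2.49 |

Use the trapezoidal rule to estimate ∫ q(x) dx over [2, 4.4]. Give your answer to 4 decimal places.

h = 0.4, n = 6.
(h/2)·[y₀ + 2y₁ + 2y₂ + 2y₃ + 2y₄ + 2y₅ + y₆] = 0.2·(46.16) = 9.2320.

9.2320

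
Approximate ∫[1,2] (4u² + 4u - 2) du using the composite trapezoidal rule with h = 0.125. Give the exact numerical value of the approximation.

h = (2 − 1)/8 = 0.125.
Nodes u₀,…,u₈ = 1, 1.125, 1.25, 1.375, 1.5, 1.625, 1.75, 1.875, 2.
f(u) = 4u² + 4u - 2: f₀=6, f₁=7.5625, f₂=9.25, f₃=11.0625, f₄=13, f₅=15.0625, f₆=17.25, f₇=19.5625, f₈=22.
(h/2)·[f₀ + 2f₁ + 2f₂ + 2f₃ + 2f₄ + 2f₅ + 2f₆ + 2f₇ + f₈] = 0.0625·(213.5) = 13.34375.

13.34375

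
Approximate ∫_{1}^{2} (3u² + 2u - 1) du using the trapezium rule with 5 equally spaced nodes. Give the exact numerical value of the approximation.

h = (2 − 1)/4 = 0.25.
Nodes u₀,…,u₄ = 1, 1.25, 1.5, 1.75, 2.
f(u) = 3u² + 2u - 1: f₀=4, f₁=6.1875, f₂=8.75, f₃=11.6875, f₄=15.
(h/2)·[f₀ + 2f₁ + 2f₂ + 2f₃ + f₄] = 0.125·(72.25) = 9.03125.

9.03125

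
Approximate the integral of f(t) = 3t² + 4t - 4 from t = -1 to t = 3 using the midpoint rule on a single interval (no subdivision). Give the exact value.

M = (b−a)·f(1) = 4·(3) = 12.

12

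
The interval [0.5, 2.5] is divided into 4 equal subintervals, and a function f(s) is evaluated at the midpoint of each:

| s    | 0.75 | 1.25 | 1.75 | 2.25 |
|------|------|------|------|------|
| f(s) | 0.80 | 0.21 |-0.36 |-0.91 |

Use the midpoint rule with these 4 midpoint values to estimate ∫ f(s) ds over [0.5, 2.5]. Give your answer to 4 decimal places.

-0.1300

h = 0.5, n = 4.
h·[y(m₁) + y(m₂) + y(m₃) + y(m₄)] = 0.5·(-0.26) = -0.1300.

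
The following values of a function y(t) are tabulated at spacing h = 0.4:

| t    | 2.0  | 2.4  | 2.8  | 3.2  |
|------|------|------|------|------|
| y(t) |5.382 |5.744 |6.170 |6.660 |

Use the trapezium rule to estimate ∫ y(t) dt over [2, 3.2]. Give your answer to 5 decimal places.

h = 0.4, n = 3.
(h/2)·[y₀ + 2y₁ + 2y₂ + y₃] = 0.2·(35.870) = 7.17400.

7.17400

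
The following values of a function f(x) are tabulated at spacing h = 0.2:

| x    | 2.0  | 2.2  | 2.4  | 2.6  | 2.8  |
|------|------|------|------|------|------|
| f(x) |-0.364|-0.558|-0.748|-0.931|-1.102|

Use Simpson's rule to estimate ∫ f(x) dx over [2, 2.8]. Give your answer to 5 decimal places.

-0.59453

h = 0.2, n = 4.
(h/3)·[y₀ + 4y₁ + 2y₂ + 4y₃ + y₄] = 0.066667·(-8.918) = -0.59453.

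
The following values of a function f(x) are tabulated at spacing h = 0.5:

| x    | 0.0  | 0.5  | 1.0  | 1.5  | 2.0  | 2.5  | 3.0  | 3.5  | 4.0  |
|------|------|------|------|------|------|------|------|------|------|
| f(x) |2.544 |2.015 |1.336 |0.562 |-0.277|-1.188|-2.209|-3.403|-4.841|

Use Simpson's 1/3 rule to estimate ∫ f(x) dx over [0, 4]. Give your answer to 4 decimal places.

h = 0.5, n = 8.
(h/3)·[y₀ + 4y₁ + 2y₂ + 4y₃ + 2y₄ + 4y₅ + 2y₆ + 4y₇ + y₈] = 0.166667·(-12.653) = -2.1088.

-2.1088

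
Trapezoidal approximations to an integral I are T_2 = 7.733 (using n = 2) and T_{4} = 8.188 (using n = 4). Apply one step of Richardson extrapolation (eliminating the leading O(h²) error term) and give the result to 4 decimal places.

8.3397

R = (4·T_{4} − T_2) / 3 = (4·8.188 − 7.733)/3 = (25.019)/3 = 8.3397.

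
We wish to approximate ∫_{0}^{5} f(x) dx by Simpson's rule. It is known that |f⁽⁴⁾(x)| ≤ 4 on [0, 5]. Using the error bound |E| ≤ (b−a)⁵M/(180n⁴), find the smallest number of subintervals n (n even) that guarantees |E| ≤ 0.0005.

Need 12500/(180n⁴) ≤ 0.0005.
n⁴ ≥ 12500/(180·0.0005) = 138889 ⇒ n ≥ 19.3049, so the smallest even n is 20. (n must be even for Simpson's rule.)

20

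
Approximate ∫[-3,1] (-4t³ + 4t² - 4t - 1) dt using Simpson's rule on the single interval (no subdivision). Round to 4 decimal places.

S = (b−a)/6 · [f(-3) + 4f(-1) + f(1)] = 0.666667·[155 + 4·11 + (-5)] = 129.3333.

129.3333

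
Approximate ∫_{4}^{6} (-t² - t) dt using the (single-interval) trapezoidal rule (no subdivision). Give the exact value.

-62

T = (b−a)/2 · [f(4) + f(6)] = 1·[(-20) + (-42)] = -62.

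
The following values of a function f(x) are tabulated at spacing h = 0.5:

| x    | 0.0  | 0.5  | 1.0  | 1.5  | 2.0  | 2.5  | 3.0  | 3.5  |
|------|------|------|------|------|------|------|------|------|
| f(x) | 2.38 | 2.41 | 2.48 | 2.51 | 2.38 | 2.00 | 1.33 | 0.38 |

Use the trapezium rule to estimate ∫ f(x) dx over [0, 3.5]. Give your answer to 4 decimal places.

7.2450

h = 0.5, n = 7.
(h/2)·[y₀ + 2y₁ + 2y₂ + 2y₃ + 2y₄ + 2y₅ + 2y₆ + y₇] = 0.25·(28.98) = 7.2450.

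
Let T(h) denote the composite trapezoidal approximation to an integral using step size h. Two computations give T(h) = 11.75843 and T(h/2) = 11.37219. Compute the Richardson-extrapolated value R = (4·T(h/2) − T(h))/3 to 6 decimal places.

11.243443

R = (4·T(h/2) − T(h)) / 3 = (4·11.37219 − 11.75843)/3 = (33.73033)/3 = 11.243443.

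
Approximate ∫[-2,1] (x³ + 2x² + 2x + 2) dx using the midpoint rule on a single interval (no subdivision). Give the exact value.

4.125

M = (b−a)·f(-0.5) = 3·(1.375) = 4.125.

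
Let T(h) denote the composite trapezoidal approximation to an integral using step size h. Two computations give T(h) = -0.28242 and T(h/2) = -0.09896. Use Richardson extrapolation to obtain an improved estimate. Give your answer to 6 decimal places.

R = (4·T(h/2) − T(h)) / 3 = (4·(-0.09896) − (-0.28242))/3 = (-0.11342)/3 = -0.037807.

-0.037807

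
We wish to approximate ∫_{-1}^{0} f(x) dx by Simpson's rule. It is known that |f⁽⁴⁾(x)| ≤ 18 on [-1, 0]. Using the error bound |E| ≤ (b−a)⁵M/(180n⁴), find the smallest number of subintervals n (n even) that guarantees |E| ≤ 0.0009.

Need 18/(180n⁴) ≤ 0.0009.
n⁴ ≥ 18/(180·0.0009) = 111.111 ⇒ n ≥ 3.2467, so the smallest even n is 4. (n must be even for Simpson's rule.)

4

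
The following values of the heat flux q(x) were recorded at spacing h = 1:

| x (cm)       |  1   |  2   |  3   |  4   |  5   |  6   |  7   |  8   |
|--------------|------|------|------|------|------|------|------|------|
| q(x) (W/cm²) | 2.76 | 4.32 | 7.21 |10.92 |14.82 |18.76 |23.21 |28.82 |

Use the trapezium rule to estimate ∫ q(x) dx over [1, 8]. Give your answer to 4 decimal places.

h = 1, n = 7.
(h/2)·[y₀ + 2y₁ + 2y₂ + 2y₃ + 2y₄ + 2y₅ + 2y₆ + y₇] = 0.5·(190.06) = 95.0300.

95.0300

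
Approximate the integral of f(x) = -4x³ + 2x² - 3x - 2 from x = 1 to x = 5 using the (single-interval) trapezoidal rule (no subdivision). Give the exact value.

-948

T = (b−a)/2 · [f(1) + f(5)] = 2·[(-7) + (-467)] = -948.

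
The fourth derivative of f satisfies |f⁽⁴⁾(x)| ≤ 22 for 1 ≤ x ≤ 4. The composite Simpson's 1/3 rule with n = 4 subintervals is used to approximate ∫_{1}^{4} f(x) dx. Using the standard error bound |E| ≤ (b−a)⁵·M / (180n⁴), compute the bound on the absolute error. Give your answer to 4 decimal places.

|E| ≤ (3)⁵·22 / (180·4⁴) = 5346/46080 = 0.1160.

0.1160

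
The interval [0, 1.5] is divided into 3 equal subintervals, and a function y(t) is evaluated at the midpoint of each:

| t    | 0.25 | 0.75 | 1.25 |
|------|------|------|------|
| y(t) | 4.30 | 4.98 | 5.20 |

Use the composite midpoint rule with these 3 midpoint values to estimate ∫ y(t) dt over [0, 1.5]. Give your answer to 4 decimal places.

h = 0.5, n = 3.
h·[y(m₁) + y(m₂) + y(m₃)] = 0.5·(14.48) = 7.2400.

7.2400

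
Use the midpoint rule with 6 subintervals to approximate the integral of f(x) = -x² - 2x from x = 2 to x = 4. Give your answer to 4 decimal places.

h = (4 − 2)/6 = 0.333333.
Midpoints m₁,…,m₆ = 2.166667, 2.5, 2.833333, 3.166667, 3.5, 3.833333.
f(m₁)=-9.027778, f(m₂)=-11.25, f(m₃)=-13.694444, f(m₄)=-16.361111, f(m₅)=-19.25, f(m₆)=-22.361111.
h·[f(m₁) + f(m₂) + f(m₃) + f(m₄) + f(m₅) + f(m₆)] = 0.333333·(-91.944444) = -30.6481.

-30.6481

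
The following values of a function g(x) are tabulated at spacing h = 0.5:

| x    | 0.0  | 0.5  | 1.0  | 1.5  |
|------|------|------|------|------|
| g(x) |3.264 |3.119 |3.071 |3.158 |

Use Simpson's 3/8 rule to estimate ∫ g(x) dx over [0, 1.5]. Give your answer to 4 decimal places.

4.6860

h = 0.5, n = 3.
(3h/8)·[y₀ + 3y₁ + 3y₂ + y₃] = 0.1875·(24.992) = 4.6860.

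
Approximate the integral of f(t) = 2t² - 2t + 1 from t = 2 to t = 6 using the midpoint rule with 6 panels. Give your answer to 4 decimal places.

110.3704

h = (6 − 2)/6 = 0.666667.
Midpoints m₁,…,m₆ = 2.333333, 3, 3.666667, 4.333333, 5, 5.666667.
f(m₁)=7.222222, f(m₂)=13, f(m₃)=20.555556, f(m₄)=29.888889, f(m₅)=41, f(m₆)=53.888889.
h·[f(m₁) + f(m₂) + f(m₃) + f(m₄) + f(m₅) + f(m₆)] = 0.666667·(165.555556) = 110.3704.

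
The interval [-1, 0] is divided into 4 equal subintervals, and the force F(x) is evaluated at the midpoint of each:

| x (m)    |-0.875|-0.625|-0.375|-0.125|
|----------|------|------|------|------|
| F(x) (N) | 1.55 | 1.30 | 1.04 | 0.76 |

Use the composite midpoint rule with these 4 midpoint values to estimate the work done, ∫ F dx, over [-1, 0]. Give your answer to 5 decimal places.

1.16250

h = 0.25, n = 4.
h·[y(m₁) + y(m₂) + y(m₃) + y(m₄)] = 0.25·(4.65) = 1.16250.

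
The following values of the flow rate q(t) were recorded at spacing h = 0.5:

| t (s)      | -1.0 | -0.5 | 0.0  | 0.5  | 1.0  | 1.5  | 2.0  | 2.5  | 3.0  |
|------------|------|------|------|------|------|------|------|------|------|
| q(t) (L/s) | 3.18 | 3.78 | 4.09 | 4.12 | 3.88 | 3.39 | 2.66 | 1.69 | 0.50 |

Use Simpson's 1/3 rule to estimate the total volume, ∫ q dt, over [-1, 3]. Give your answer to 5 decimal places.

12.81000

h = 0.5, n = 8.
(h/3)·[y₀ + 4y₁ + 2y₂ + 4y₃ + 2y₄ + 4y₅ + 2y₆ + 4y₇ + y₈] = 0.166667·(76.86) = 12.81000.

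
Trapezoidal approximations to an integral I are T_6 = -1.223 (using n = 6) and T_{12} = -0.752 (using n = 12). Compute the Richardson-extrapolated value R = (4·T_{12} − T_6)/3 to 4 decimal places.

R = (4·T_{12} − T_6) / 3 = (4·(-0.752) − (-1.223))/3 = (-1.785)/3 = -0.5950.

-0.5950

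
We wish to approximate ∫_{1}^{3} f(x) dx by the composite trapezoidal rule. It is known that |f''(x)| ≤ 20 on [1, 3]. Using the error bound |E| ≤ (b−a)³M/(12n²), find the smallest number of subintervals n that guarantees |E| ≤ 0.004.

58

Need 160/(12n²) ≤ 0.004.
n² ≥ 160/(12·0.004) = 3333.33 ⇒ n ≥ 57.7350, so the smallest n is 58.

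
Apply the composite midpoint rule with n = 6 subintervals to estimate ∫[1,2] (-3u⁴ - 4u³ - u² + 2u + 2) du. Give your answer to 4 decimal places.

-30.7922

h = (2 − 1)/6 = 0.166667.
Midpoints m₁,…,m₆ = 1.083333, 1.25, 1.416667, 1.583333, 1.75, 1.916667.
f(m₁)=-6.224682, f(m₂)=-12.19921875, f(m₃)=-20.629774, f(m₄)=-32.071904, f(m₅)=-47.13671875, f(m₆)=-66.490885.
h·[f(m₁) + f(m₂) + f(m₃) + f(m₄) + f(m₅) + f(m₆)] = 0.166667·(-184.753183) = -30.7922.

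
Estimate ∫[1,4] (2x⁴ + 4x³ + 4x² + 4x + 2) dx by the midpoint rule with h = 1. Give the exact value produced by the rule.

h = (4 − 1)/3 = 1.
Midpoints m₁,…,m₃ = 1.5, 2.5, 3.5.
f(m₁)=40.625, f(m₂)=177.625, f(m₃)=536.625.
h·[f(m₁) + f(m₂) + f(m₃)] = 1·(754.875) = 754.875.

754.875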